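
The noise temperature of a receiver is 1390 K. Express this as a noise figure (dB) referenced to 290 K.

7.63 dB

F = 1 + T_e/T₀ = 1 + 1390/290 = 5.7931
NF = 10 log₁₀(5.7931) = 7.63 dB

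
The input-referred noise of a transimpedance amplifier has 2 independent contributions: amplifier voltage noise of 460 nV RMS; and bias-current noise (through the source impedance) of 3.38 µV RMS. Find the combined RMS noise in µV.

3.41 µV

Uncorrelated sources add in power (mean-square): V_tot = √(ΣV_i²)
V_tot = √[(4.60×10⁻⁷)² + (3.38×10⁻⁶)²] = 3.41×10⁻⁶ V = 3.41 µV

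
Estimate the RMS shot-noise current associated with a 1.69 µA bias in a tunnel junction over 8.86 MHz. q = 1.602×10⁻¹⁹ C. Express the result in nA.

2.19 nA

I_n = √(2qI·B)
2qI·B = 2 × 1.602×10⁻¹⁹ × 1.69×10⁻⁶ × 8.86×10⁶ = 4.80×10⁻¹⁸ A²
I_n = √(4.80×10⁻¹⁸) = 2.19×10⁻⁹ A = 2.19 nA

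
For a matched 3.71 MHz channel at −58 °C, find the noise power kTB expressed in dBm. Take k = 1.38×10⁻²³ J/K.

−109.6 dBm

T = −58 °C + 273.15 = 215.15 K
P_n = kTB = 1.38×10⁻²³ × 215.15 × 3.71×10⁶ = 1.10×10⁻¹⁴ W
In dBm: 10 log₁₀(1.10×10⁻¹⁴ / 10⁻³) = −109.6 dBm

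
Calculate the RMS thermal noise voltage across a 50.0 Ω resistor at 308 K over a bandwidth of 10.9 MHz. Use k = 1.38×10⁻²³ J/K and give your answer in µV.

3.04 µV

V_n = √(4kTRB)
4kTRB = 4 × 1.38×10⁻²³ × 308 × 5.00×10¹ × 1.09×10⁷ = 9.27×10⁻¹² V²
V_n = √(9.27×10⁻¹²) = 3.04×10⁻⁶ V = 3.04 µV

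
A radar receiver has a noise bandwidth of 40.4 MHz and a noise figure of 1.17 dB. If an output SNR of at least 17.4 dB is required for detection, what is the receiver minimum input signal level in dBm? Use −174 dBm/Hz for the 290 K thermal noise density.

−79.4 dBm

Sensitivity = −174 + 10 log₁₀(B) + NF + SNR_min
= −174 + 76.06 + 1.17 + 17.4
= −79.37 dBm → −79.4 dBm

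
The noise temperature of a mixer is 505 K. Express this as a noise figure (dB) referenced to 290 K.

4.38 dB

F = 1 + T_e/T₀ = 1 + 505/290 = 2.74138
NF = 10 log₁₀(2.74138) = 4.38 dB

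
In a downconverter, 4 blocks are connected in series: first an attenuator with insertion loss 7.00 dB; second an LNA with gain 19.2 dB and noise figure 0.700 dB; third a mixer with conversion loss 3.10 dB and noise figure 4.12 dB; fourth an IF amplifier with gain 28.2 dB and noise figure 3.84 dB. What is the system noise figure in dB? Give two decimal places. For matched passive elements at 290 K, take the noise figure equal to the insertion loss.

Convert to linear (a loss of L dB is a gain of −L dB): F_i = 10^(NF_i/10), G_i = 10^(G_i,dB/10)
  Stage 1: F_1 = 10^(7.00/10) = 5.012, G_1 = 10^(−7.00/10) = 0.1995
  Stage 2: F_2 = 10^(0.700/10) = 1.175, G_2 = 10^(19.2/10) = 83.18
  Stage 3: F_3 = 10^(4.12/10) = 2.582, G_3 = 10^(−3.10/10) = 0.4898
  Stage 4: F_4 = 10^(3.84/10) = 2.421, G_4 = 10^(28.2/10) = 660.7
Friis cascade:
  F = 5.012 + (1.175 − 1)/0.1995 + (2.582 − 1)/16.60 + (2.421 − 1)/8.128 = 6.159
NF = 10 log₁₀(6.159) = 7.89 dB

7.89 dB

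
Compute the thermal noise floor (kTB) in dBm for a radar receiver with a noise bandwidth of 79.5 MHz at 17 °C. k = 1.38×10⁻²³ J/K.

−95.0 dBm

T = 17 °C + 273.15 = 290.15 K
P_n = kTB = 1.38×10⁻²³ × 290.15 × 7.95×10⁷ = 3.18×10⁻¹³ W
In dBm: 10 log₁₀(3.18×10⁻¹³ / 10⁻³) = −95.0 dBm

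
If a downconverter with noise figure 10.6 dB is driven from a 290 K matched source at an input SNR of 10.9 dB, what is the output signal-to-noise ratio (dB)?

0.3 dB

By definition F = SNR_in/SNR_out, so in dB: SNR_out = SNR_in − NF
SNR_out = 10.9 − 10.6 = 0.3 dB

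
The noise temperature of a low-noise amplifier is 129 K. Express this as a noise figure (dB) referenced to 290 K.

F = 1 + T_e/T₀ = 1 + 129/290 = 1.44483
NF = 10 log₁₀(1.44483) = 1.60 dB

1.60 dB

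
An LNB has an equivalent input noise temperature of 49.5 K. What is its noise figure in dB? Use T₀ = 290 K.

0.684 dB

F = 1 + T_e/T₀ = 1 + 49.5/290 = 1.17069
NF = 10 log₁₀(1.17069) = 0.684 dB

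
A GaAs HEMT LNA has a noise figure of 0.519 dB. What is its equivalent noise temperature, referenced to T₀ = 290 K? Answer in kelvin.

F = 10^(0.519/10) = 1.12694
T_e = (F − 1)·T₀ = (1.12694 − 1) × 290 = 36.8 K

36.8 K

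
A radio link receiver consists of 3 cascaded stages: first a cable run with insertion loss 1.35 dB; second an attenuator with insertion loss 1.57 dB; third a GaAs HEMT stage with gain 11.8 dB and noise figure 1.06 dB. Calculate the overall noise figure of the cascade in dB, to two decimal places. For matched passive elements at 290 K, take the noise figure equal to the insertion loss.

3.98 dB

Convert to linear (a loss of L dB is a gain of −L dB): F_i = 10^(NF_i/10), G_i = 10^(G_i,dB/10)
  Stage 1: F_1 = 10^(1.35/10) = 1.365, G_1 = 10^(−1.35/10) = 0.7328
  Stage 2: F_2 = 10^(1.57/10) = 1.435, G_2 = 10^(−1.57/10) = 0.6966
  Stage 3: F_3 = 10^(1.06/10) = 1.276, G_3 = 10^(11.8/10) = 15.14
Friis cascade:
  F = 1.365 + (1.435 − 1)/0.7328 + (1.276 − 1)/0.5105 = 2.500
NF = 10 log₁₀(2.500) = 3.98 dB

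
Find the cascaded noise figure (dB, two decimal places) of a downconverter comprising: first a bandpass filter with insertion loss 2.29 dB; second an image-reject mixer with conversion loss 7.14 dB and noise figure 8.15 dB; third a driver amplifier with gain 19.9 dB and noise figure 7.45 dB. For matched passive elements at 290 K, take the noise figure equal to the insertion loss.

17.08 dB

Convert to linear (a loss of L dB is a gain of −L dB): F_i = 10^(NF_i/10), G_i = 10^(G_i,dB/10)
  Stage 1: F_1 = 10^(2.29/10) = 1.694, G_1 = 10^(−2.29/10) = 0.5902
  Stage 2: F_2 = 10^(8.15/10) = 6.531, G_2 = 10^(−7.14/10) = 0.1932
  Stage 3: F_3 = 10^(7.45/10) = 5.559, G_3 = 10^(19.9/10) = 97.72
Friis cascade:
  F = 1.694 + (6.531 − 1)/0.5902 + (5.559 − 1)/0.1140 = 51.05
NF = 10 log₁₀(51.05) = 17.08 dB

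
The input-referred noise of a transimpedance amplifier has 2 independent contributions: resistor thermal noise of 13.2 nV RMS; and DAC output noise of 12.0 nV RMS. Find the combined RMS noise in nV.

Uncorrelated sources add in power (mean-square): V_tot = √(ΣV_i²)
V_tot = √[(1.32×10⁻⁸)² + (1.20×10⁻⁸)²] = 1.78×10⁻⁸ V = 17.8 nV

17.8 nV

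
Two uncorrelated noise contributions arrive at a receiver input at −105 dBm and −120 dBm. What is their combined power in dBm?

−104.9 dBm

Convert to linear, add, convert back:
P₁ = 3.16×10⁻¹⁴ W, P₂ = 1.00×10⁻¹⁵ W
P_tot = 3.26×10⁻¹⁴ W → 10 log₁₀(P_tot / 10⁻³) = −104.9 dBm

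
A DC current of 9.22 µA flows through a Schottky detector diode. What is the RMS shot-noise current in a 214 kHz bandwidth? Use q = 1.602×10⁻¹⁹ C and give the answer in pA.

I_n = √(2qI·B)
2qI·B = 2 × 1.602×10⁻¹⁹ × 9.22×10⁻⁶ × 2.14×10⁵ = 6.32×10⁻¹⁹ A²
I_n = √(6.32×10⁻¹⁹) = 7.95×10⁻¹⁰ A = 795 pA

795 pA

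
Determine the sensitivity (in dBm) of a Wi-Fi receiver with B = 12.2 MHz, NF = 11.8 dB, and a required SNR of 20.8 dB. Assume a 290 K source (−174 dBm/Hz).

Sensitivity = −174 + 10 log₁₀(B) + NF + SNR_min
= −174 + 70.86 + 11.8 + 20.8
= −70.54 dBm → −70.5 dBm

−70.5 dBm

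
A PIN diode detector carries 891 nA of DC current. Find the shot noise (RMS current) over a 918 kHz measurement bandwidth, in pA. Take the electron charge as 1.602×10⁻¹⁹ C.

512 pA

I_n = √(2qI·B)
2qI·B = 2 × 1.602×10⁻¹⁹ × 8.91×10⁻⁷ × 9.18×10⁵ = 2.62×10⁻¹⁹ A²
I_n = √(2.62×10⁻¹⁹) = 5.12×10⁻¹⁰ A = 512 pA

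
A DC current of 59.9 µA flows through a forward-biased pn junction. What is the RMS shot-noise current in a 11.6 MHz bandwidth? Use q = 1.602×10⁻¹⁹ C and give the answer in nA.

I_n = √(2qI·B)
2qI·B = 2 × 1.602×10⁻¹⁹ × 5.99×10⁻⁵ × 1.16×10⁷ = 2.23×10⁻¹⁶ A²
I_n = √(2.23×10⁻¹⁶) = 1.49×10⁻⁸ A = 14.9 nA

14.9 nA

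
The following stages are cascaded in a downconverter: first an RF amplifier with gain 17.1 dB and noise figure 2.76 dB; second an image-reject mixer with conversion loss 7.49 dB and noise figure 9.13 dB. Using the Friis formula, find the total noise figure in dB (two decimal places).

3.07 dB

Convert to linear (a loss of L dB is a gain of −L dB): F_i = 10^(NF_i/10), G_i = 10^(G_i,dB/10)
  Stage 1: F_1 = 10^(2.76/10) = 1.888, G_1 = 10^(17.1/10) = 51.29
  Stage 2: F_2 = 10^(9.13/10) = 8.185, G_2 = 10^(−7.49/10) = 0.1782
Friis cascade:
  F = 1.888 + (8.185 − 1)/51.29 = 2.028
NF = 10 log₁₀(2.028) = 3.07 dB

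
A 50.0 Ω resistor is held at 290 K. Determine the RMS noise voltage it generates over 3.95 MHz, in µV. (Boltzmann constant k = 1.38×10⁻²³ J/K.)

V_n = √(4kTRB)
4kTRB = 4 × 1.38×10⁻²³ × 290 × 5.00×10¹ × 3.95×10⁶ = 3.16×10⁻¹² V²
V_n = √(3.16×10⁻¹²) = 1.78×10⁻⁶ V = 1.78 µV

1.78 µV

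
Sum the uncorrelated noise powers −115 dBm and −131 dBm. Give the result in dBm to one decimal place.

−114.9 dBm

Convert to linear, add, convert back:
P₁ = 3.16×10⁻¹⁵ W, P₂ = 7.94×10⁻¹⁷ W
P_tot = 3.24×10⁻¹⁵ W → 10 log₁₀(P_tot / 10⁻³) = −114.9 dBm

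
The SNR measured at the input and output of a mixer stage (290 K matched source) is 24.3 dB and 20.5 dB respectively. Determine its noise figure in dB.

3.8 dB

NF (dB) = SNR_in(dB) − SNR_out(dB) when the source is at T₀
NF = 24.3 − 20.5 = 3.8 dB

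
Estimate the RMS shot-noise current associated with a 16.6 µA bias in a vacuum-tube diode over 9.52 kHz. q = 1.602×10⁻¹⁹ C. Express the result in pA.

I_n = √(2qI·B)
2qI·B = 2 × 1.602×10⁻¹⁹ × 1.66×10⁻⁵ × 9.52×10³ = 5.06×10⁻²⁰ A²
I_n = √(5.06×10⁻²⁰) = 2.25×10⁻¹⁰ A = 225 pA

225 pA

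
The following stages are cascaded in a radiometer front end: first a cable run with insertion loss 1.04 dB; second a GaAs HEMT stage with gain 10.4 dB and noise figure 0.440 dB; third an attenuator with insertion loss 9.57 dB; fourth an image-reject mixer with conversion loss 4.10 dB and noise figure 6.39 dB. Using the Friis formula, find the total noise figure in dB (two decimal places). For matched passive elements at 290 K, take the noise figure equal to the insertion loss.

7.68 dB

Convert to linear (a loss of L dB is a gain of −L dB): F_i = 10^(NF_i/10), G_i = 10^(G_i,dB/10)
  Stage 1: F_1 = 10^(1.04/10) = 1.271, G_1 = 10^(−1.04/10) = 0.7870
  Stage 2: F_2 = 10^(0.440/10) = 1.107, G_2 = 10^(10.4/10) = 10.96
  Stage 3: F_3 = 10^(9.57/10) = 9.057, G_3 = 10^(−9.57/10) = 0.1104
  Stage 4: F_4 = 10^(6.39/10) = 4.355, G_4 = 10^(−4.10/10) = 0.3890
Friis cascade:
  F = 1.271 + (1.107 − 1)/0.7870 + (9.057 − 1)/8.630 + (4.355 − 1)/0.9528 = 5.861
NF = 10 log₁₀(5.861) = 7.68 dB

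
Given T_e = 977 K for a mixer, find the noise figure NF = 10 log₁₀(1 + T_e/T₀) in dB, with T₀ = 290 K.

6.40 dB

F = 1 + T_e/T₀ = 1 + 977/290 = 4.36897
NF = 10 log₁₀(4.36897) = 6.40 dB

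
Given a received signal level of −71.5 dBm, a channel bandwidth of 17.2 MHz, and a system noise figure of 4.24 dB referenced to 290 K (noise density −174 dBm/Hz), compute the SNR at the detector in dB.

25.9 dB

Noise floor: N = −174 + 10 log₁₀(B) + NF
10 log₁₀(1.72×10⁷) = 72.36 dB
N = −174 + 72.36 + 4.24 = −97.40 dBm
SNR = P_sig − N = −71.5 − (−97.40) = 25.90 dB → 25.9 dB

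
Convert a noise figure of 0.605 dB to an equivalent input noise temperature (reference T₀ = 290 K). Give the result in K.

F = 10^(0.605/10) = 1.14948
T_e = (F − 1)·T₀ = (1.14948 − 1) × 290 = 43.3 K

43.3 K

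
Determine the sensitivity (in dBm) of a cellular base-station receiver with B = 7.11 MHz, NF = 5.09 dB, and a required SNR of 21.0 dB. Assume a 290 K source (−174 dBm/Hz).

Sensitivity = −174 + 10 log₁₀(B) + NF + SNR_min
= −174 + 68.52 + 5.09 + 21.0
= −79.39 dBm → −79.4 dBm

−79.4 dBm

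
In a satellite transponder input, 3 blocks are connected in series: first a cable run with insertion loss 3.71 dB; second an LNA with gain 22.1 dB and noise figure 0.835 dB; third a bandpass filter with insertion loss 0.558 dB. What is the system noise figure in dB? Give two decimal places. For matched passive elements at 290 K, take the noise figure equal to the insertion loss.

Convert to linear (a loss of L dB is a gain of −L dB): F_i = 10^(NF_i/10), G_i = 10^(G_i,dB/10)
  Stage 1: F_1 = 10^(3.71/10) = 2.350, G_1 = 10^(−3.71/10) = 0.4256
  Stage 2: F_2 = 10^(0.835/10) = 1.212, G_2 = 10^(22.1/10) = 162.2
  Stage 3: F_3 = 10^(0.558/10) = 1.137, G_3 = 10^(−0.558/10) = 0.8794
Friis cascade:
  F = 2.350 + (1.212 − 1)/0.4256 + (1.137 − 1)/69.02 = 2.850
NF = 10 log₁₀(2.850) = 4.55 dB

4.55 dB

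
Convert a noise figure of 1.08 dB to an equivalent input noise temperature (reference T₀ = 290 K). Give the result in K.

81.9 K

F = 10^(1.08/10) = 1.28233
T_e = (F − 1)·T₀ = (1.28233 − 1) × 290 = 81.9 K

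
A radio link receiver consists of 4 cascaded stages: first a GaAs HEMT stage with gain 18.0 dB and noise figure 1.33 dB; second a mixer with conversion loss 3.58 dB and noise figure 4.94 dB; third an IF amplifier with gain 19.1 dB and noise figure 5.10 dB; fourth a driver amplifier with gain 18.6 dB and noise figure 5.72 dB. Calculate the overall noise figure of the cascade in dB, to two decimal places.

Convert to linear (a loss of L dB is a gain of −L dB): F_i = 10^(NF_i/10), G_i = 10^(G_i,dB/10)
  Stage 1: F_1 = 10^(1.33/10) = 1.358, G_1 = 10^(18.0/10) = 63.10
  Stage 2: F_2 = 10^(4.94/10) = 3.119, G_2 = 10^(−3.58/10) = 0.4385
  Stage 3: F_3 = 10^(5.10/10) = 3.236, G_3 = 10^(19.1/10) = 81.28
  Stage 4: F_4 = 10^(5.72/10) = 3.733, G_4 = 10^(18.6/10) = 72.44
Friis cascade:
  F = 1.358 + (3.119 − 1)/63.10 + (3.236 − 1)/27.67 + (3.733 − 1)/2249 = 1.474
NF = 10 log₁₀(1.474) = 1.68 dB

1.68 dB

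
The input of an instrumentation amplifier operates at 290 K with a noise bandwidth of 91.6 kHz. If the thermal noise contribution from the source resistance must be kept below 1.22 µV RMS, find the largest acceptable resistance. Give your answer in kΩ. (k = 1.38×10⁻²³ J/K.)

Johnson–Nyquist: V_n = √(4kTRB) ⇒ R = V_n² / (4kTB)
4kTB = 4 × 1.38×10⁻²³ × 290 × 9.16×10⁴ = 1.47×10⁻¹⁵
R = (1.22×10⁻⁶)² / 1.47×10⁻¹⁵ = 1.02×10³ Ω = 1.02 kΩ

1.02 kΩ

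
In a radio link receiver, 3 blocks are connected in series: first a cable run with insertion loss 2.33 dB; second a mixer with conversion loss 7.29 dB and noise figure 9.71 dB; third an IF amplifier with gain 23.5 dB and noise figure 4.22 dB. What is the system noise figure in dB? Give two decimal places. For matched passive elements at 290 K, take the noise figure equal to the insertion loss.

Convert to linear (a loss of L dB is a gain of −L dB): F_i = 10^(NF_i/10), G_i = 10^(G_i,dB/10)
  Stage 1: F_1 = 10^(2.33/10) = 1.710, G_1 = 10^(−2.33/10) = 0.5848
  Stage 2: F_2 = 10^(9.71/10) = 9.354, G_2 = 10^(−7.29/10) = 0.1866
  Stage 3: F_3 = 10^(4.22/10) = 2.642, G_3 = 10^(23.5/10) = 223.9
Friis cascade:
  F = 1.710 + (9.354 − 1)/0.5848 + (2.642 − 1)/0.1091 = 31.04
NF = 10 log₁₀(31.04) = 14.92 dB

14.92 dB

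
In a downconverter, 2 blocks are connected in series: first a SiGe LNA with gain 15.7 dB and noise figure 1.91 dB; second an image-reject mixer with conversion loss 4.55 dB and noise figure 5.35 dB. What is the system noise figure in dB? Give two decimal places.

2.09 dB

Convert to linear (a loss of L dB is a gain of −L dB): F_i = 10^(NF_i/10), G_i = 10^(G_i,dB/10)
  Stage 1: F_1 = 10^(1.91/10) = 1.552, G_1 = 10^(15.7/10) = 37.15
  Stage 2: F_2 = 10^(5.35/10) = 3.428, G_2 = 10^(−4.55/10) = 0.3508
Friis cascade:
  F = 1.552 + (3.428 − 1)/37.15 = 1.618
NF = 10 log₁₀(1.618) = 2.09 dB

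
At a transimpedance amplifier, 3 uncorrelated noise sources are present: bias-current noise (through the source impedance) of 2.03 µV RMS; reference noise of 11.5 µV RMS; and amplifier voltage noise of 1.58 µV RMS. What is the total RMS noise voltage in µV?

11.8 µV

Uncorrelated sources add in power (mean-square): V_tot = √(ΣV_i²)
V_tot = √[(2.03×10⁻⁶)² + (1.15×10⁻⁵)² + (1.58×10⁻⁶)²] = 1.18×10⁻⁵ V = 11.8 µV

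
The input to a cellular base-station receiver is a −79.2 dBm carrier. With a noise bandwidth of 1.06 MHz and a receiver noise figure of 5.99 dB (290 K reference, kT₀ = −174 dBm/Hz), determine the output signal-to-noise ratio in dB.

28.6 dB

Noise floor: N = −174 + 10 log₁₀(B) + NF
10 log₁₀(1.06×10⁶) = 60.25 dB
N = −174 + 60.25 + 5.99 = −107.76 dBm
SNR = P_sig − N = −79.2 − (−107.76) = 28.56 dB → 28.6 dB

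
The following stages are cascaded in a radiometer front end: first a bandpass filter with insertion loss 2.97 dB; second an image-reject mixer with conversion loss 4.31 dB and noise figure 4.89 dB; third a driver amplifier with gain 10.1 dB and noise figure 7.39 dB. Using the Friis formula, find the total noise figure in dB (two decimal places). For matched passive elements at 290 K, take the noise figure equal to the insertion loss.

Convert to linear (a loss of L dB is a gain of −L dB): F_i = 10^(NF_i/10), G_i = 10^(G_i,dB/10)
  Stage 1: F_1 = 10^(2.97/10) = 1.982, G_1 = 10^(−2.97/10) = 0.5047
  Stage 2: F_2 = 10^(4.89/10) = 3.083, G_2 = 10^(−4.31/10) = 0.3707
  Stage 3: F_3 = 10^(7.39/10) = 5.483, G_3 = 10^(10.1/10) = 10.23
Friis cascade:
  F = 1.982 + (3.083 − 1)/0.5047 + (5.483 − 1)/0.1871 = 30.07
NF = 10 log₁₀(30.07) = 14.78 dB

14.78 dB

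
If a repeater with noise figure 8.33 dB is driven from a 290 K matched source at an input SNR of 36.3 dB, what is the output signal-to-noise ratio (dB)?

27.97 dB

By definition F = SNR_in/SNR_out, so in dB: SNR_out = SNR_in − NF
SNR_out = 36.3 − 8.33 = 27.97 dB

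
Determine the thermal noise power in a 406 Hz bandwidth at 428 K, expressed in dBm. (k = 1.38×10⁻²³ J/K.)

−146.2 dBm

P_n = kTB = 1.38×10⁻²³ × 428 × 4.06×10² = 2.40×10⁻¹⁸ W
In dBm: 10 log₁₀(2.40×10⁻¹⁸ / 10⁻³) = −146.2 dBm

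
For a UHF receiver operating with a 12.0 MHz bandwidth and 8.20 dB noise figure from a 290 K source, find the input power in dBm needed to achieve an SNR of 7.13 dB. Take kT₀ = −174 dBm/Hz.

−87.9 dBm

Sensitivity = −174 + 10 log₁₀(B) + NF + SNR_min
= −174 + 70.79 + 8.20 + 7.13
= −87.88 dBm → −87.9 dBm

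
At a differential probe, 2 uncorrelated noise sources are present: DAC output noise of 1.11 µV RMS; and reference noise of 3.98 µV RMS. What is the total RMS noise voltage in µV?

Uncorrelated sources add in power (mean-square): V_tot = √(ΣV_i²)
V_tot = √[(1.11×10⁻⁶)² + (3.98×10⁻⁶)²] = 4.13×10⁻⁶ V = 4.13 µV

4.13 µV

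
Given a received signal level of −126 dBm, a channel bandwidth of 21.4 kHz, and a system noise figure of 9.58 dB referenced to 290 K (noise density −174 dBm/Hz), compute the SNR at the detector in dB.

−4.9 dB

Noise floor: N = −174 + 10 log₁₀(B) + NF
10 log₁₀(2.14×10⁴) = 43.3 dB
N = −174 + 43.3 + 9.58 = −121.12 dBm
SNR = P_sig − N = −126 − (−121.12) = −4.88 dB → −4.9 dB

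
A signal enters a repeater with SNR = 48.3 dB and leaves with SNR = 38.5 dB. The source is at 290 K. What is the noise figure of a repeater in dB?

NF (dB) = SNR_in(dB) − SNR_out(dB) when the source is at T₀
NF = 48.3 − 38.5 = 9.8 dB

9.8 dB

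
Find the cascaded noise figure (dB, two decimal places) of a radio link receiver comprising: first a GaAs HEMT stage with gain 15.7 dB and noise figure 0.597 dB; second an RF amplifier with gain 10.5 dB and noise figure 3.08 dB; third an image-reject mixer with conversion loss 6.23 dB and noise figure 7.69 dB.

0.74 dB

Convert to linear (a loss of L dB is a gain of −L dB): F_i = 10^(NF_i/10), G_i = 10^(G_i,dB/10)
  Stage 1: F_1 = 10^(0.597/10) = 1.147, G_1 = 10^(15.7/10) = 37.15
  Stage 2: F_2 = 10^(3.08/10) = 2.032, G_2 = 10^(10.5/10) = 11.22
  Stage 3: F_3 = 10^(7.69/10) = 5.875, G_3 = 10^(−6.23/10) = 0.2382
Friis cascade:
  F = 1.147 + (2.032 − 1)/37.15 + (5.875 − 1)/416.9 = 1.187
NF = 10 log₁₀(1.187) = 0.74 dB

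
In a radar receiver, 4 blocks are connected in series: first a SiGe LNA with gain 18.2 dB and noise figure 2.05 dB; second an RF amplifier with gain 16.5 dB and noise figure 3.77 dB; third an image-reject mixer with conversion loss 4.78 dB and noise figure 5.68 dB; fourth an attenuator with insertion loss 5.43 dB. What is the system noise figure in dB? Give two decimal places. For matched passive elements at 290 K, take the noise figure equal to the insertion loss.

2.12 dB

Convert to linear (a loss of L dB is a gain of −L dB): F_i = 10^(NF_i/10), G_i = 10^(G_i,dB/10)
  Stage 1: F_1 = 10^(2.05/10) = 1.603, G_1 = 10^(18.2/10) = 66.07
  Stage 2: F_2 = 10^(3.77/10) = 2.382, G_2 = 10^(16.5/10) = 44.67
  Stage 3: F_3 = 10^(5.68/10) = 3.698, G_3 = 10^(−4.78/10) = 0.3327
  Stage 4: F_4 = 10^(5.43/10) = 3.491, G_4 = 10^(−5.43/10) = 0.2864
Friis cascade:
  F = 1.603 + (2.382 − 1)/66.07 + (3.698 − 1)/2951 + (3.491 − 1)/981.7 = 1.628
NF = 10 log₁₀(1.628) = 2.12 dB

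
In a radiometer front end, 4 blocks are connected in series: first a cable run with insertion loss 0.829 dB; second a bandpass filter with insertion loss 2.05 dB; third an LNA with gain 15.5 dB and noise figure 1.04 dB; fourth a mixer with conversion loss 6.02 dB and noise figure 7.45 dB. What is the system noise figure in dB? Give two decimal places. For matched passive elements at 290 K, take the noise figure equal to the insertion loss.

Convert to linear (a loss of L dB is a gain of −L dB): F_i = 10^(NF_i/10), G_i = 10^(G_i,dB/10)
  Stage 1: F_1 = 10^(0.829/10) = 1.210, G_1 = 10^(−0.829/10) = 0.8262
  Stage 2: F_2 = 10^(2.05/10) = 1.603, G_2 = 10^(−2.05/10) = 0.6237
  Stage 3: F_3 = 10^(1.04/10) = 1.271, G_3 = 10^(15.5/10) = 35.48
  Stage 4: F_4 = 10^(7.45/10) = 5.559, G_4 = 10^(−6.02/10) = 0.2500
Friis cascade:
  F = 1.210 + (1.603 − 1)/0.8262 + (1.271 − 1)/0.5153 + (5.559 − 1)/18.29 = 2.715
NF = 10 log₁₀(2.715) = 4.34 dB

4.34 dB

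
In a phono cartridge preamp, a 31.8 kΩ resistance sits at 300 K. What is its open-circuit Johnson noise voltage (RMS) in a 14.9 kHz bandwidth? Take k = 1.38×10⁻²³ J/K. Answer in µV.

2.80 µV

V_n = √(4kTRB)
4kTRB = 4 × 1.38×10⁻²³ × 300 × 3.18×10⁴ × 1.49×10⁴ = 7.85×10⁻¹² V²
V_n = √(7.85×10⁻¹²) = 2.80×10⁻⁶ V = 2.80 µV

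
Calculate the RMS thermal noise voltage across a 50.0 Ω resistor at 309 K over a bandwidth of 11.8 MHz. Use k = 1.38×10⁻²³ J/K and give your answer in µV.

3.17 µV

V_n = √(4kTRB)
4kTRB = 4 × 1.38×10⁻²³ × 309 × 5.00×10¹ × 1.18×10⁷ = 1.01×10⁻¹¹ V²
V_n = √(1.01×10⁻¹¹) = 3.17×10⁻⁶ V = 3.17 µV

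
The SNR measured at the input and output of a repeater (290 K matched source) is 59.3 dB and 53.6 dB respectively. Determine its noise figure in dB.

NF (dB) = SNR_in(dB) − SNR_out(dB) when the source is at T₀
NF = 59.3 − 53.6 = 5.7 dB

5.7 dB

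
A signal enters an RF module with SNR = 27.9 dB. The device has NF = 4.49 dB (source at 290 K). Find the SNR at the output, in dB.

By definition F = SNR_in/SNR_out, so in dB: SNR_out = SNR_in − NF
SNR_out = 27.9 − 4.49 = 23.41 dB

23.41 dB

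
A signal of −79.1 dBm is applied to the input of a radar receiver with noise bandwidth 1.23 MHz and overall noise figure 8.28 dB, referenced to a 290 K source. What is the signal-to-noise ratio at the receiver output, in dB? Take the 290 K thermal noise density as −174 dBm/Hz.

25.7 dB

Noise floor: N = −174 + 10 log₁₀(B) + NF
10 log₁₀(1.23×10⁶) = 60.9 dB
N = −174 + 60.9 + 8.28 = −104.82 dBm
SNR = P_sig − N = −79.1 − (−104.82) = 25.72 dB → 25.7 dB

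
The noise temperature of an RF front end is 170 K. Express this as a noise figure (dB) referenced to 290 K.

2.00 dB

F = 1 + T_e/T₀ = 1 + 170/290 = 1.58621
NF = 10 log₁₀(1.58621) = 2.00 dB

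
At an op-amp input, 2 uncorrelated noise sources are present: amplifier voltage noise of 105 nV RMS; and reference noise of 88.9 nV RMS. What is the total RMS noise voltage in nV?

138 nV

Uncorrelated sources add in power (mean-square): V_tot = √(ΣV_i²)
V_tot = √[(1.05×10⁻⁷)² + (8.89×10⁻⁸)²] = 1.38×10⁻⁷ V = 138 nV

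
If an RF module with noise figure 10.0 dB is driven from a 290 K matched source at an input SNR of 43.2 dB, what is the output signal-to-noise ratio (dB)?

By definition F = SNR_in/SNR_out, so in dB: SNR_out = SNR_in − NF
SNR_out = 43.2 − 10.0 = 33.2 dB

33.2 dB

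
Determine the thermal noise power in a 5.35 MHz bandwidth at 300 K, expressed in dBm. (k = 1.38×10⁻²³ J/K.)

P_n = kTB = 1.38×10⁻²³ × 300 × 5.35×10⁶ = 2.21×10⁻¹⁴ W
In dBm: 10 log₁₀(2.21×10⁻¹⁴ / 10⁻³) = −106.5 dBm

−106.5 dBm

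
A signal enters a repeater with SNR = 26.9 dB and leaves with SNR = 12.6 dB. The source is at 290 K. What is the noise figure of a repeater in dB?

NF (dB) = SNR_in(dB) − SNR_out(dB) when the source is at T₀
NF = 26.9 − 12.6 = 14.3 dB

14.3 dB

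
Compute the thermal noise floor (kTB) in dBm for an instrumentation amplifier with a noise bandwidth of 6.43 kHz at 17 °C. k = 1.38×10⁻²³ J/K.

−135.9 dBm

T = 17 °C + 273.15 = 290.15 K
P_n = kTB = 1.38×10⁻²³ × 290.15 × 6.43×10³ = 2.57×10⁻¹⁷ W
In dBm: 10 log₁₀(2.57×10⁻¹⁷ / 10⁻³) = −135.9 dBm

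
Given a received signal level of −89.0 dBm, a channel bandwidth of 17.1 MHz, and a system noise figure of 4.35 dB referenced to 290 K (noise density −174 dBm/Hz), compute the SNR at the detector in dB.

Noise floor: N = −174 + 10 log₁₀(B) + NF
10 log₁₀(1.71×10⁷) = 72.33 dB
N = −174 + 72.33 + 4.35 = −97.32 dBm
SNR = P_sig − N = −89.0 − (−97.32) = 8.32 dB → 8.3 dB

8.3 dB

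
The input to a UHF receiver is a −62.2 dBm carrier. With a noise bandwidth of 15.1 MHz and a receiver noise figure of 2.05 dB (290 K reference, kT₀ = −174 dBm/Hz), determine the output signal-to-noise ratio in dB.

38.0 dB

Noise floor: N = −174 + 10 log₁₀(B) + NF
10 log₁₀(1.51×10⁷) = 71.79 dB
N = −174 + 71.79 + 2.05 = −100.16 dBm
SNR = P_sig − N = −62.2 − (−100.16) = 37.96 dB → 38.0 dB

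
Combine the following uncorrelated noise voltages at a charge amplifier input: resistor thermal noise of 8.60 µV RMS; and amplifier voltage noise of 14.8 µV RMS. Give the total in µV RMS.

17.1 µV

Uncorrelated sources add in power (mean-square): V_tot = √(ΣV_i²)
V_tot = √[(8.60×10⁻⁶)² + (1.48×10⁻⁵)²] = 1.71×10⁻⁵ V = 17.1 µV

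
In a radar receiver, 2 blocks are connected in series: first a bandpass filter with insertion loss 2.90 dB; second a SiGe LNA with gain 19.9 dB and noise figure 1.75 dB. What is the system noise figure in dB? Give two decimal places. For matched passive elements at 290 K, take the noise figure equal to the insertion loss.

Convert to linear (a loss of L dB is a gain of −L dB): F_i = 10^(NF_i/10), G_i = 10^(G_i,dB/10)
  Stage 1: F_1 = 10^(2.90/10) = 1.950, G_1 = 10^(−2.90/10) = 0.5129
  Stage 2: F_2 = 10^(1.75/10) = 1.496, G_2 = 10^(19.9/10) = 97.72
Friis cascade:
  F = 1.950 + (1.496 − 1)/0.5129 = 2.917
NF = 10 log₁₀(2.917) = 4.65 dB

4.65 dB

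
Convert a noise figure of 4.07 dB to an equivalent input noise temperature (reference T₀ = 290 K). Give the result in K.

450 K

F = 10^(4.07/10) = 2.5527
T_e = (F − 1)·T₀ = (2.5527 − 1) × 290 = 450 K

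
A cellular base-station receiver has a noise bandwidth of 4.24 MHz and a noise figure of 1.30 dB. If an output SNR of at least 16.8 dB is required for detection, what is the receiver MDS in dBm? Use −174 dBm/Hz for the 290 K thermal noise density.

−89.6 dBm

Sensitivity = −174 + 10 log₁₀(B) + NF + SNR_min
= −174 + 66.27 + 1.30 + 16.8
= −89.63 dBm → −89.6 dBm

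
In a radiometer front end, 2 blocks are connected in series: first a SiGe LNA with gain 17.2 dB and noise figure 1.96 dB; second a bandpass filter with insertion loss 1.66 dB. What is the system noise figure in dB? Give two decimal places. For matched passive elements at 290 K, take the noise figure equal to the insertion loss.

1.98 dB

Convert to linear (a loss of L dB is a gain of −L dB): F_i = 10^(NF_i/10), G_i = 10^(G_i,dB/10)
  Stage 1: F_1 = 10^(1.96/10) = 1.570, G_1 = 10^(17.2/10) = 52.48
  Stage 2: F_2 = 10^(1.66/10) = 1.466, G_2 = 10^(−1.66/10) = 0.6823
Friis cascade:
  F = 1.570 + (1.466 − 1)/52.48 = 1.579
NF = 10 log₁₀(1.579) = 1.98 dB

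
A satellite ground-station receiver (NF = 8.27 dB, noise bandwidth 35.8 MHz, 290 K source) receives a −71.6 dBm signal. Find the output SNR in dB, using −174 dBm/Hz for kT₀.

Noise floor: N = −174 + 10 log₁₀(B) + NF
10 log₁₀(3.58×10⁷) = 75.54 dB
N = −174 + 75.54 + 8.27 = −90.19 dBm
SNR = P_sig − N = −71.6 − (−90.19) = 18.59 dB → 18.6 dB

18.6 dB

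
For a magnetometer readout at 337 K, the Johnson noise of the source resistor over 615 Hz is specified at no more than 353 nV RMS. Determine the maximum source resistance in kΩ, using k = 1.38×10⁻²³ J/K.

10.9 kΩ

Johnson–Nyquist: V_n = √(4kTRB) ⇒ R = V_n² / (4kTB)
4kTB = 4 × 1.38×10⁻²³ × 337 × 6.15×10² = 1.14×10⁻¹⁷
R = (3.53×10⁻⁷)² / 1.14×10⁻¹⁷ = 1.09×10⁴ Ω = 10.9 kΩ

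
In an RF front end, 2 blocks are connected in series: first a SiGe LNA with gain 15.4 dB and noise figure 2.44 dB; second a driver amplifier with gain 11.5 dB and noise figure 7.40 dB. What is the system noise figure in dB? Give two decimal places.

Convert to linear (a loss of L dB is a gain of −L dB): F_i = 10^(NF_i/10), G_i = 10^(G_i,dB/10)
  Stage 1: F_1 = 10^(2.44/10) = 1.754, G_1 = 10^(15.4/10) = 34.67
  Stage 2: F_2 = 10^(7.40/10) = 5.495, G_2 = 10^(11.5/10) = 14.13
Friis cascade:
  F = 1.754 + (5.495 − 1)/34.67 = 1.884
NF = 10 log₁₀(1.884) = 2.75 dB

2.75 dB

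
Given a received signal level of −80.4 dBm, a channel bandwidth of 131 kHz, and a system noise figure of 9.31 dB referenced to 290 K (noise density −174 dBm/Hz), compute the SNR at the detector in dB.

33.1 dB

Noise floor: N = −174 + 10 log₁₀(B) + NF
10 log₁₀(1.31×10⁵) = 51.17 dB
N = −174 + 51.17 + 9.31 = −113.52 dBm
SNR = P_sig − N = −80.4 − (−113.52) = 33.12 dB → 33.1 dB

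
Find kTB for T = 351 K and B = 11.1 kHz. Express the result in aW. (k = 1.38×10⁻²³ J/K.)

53.8 aW

P_n = kTB = 1.38×10⁻²³ × 351 × 1.11×10⁴ = 5.38×10⁻¹⁷ W = 53.8 aW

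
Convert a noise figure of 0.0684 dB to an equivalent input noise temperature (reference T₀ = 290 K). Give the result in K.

4.60 K

F = 10^(0.0684/10) = 1.01587
T_e = (F − 1)·T₀ = (1.01587 − 1) × 290 = 4.60 K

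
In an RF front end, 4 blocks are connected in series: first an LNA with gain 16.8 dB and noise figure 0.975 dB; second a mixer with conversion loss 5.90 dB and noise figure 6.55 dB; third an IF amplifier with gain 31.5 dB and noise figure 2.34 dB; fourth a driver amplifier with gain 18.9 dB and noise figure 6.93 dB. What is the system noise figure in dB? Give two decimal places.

Convert to linear (a loss of L dB is a gain of −L dB): F_i = 10^(NF_i/10), G_i = 10^(G_i,dB/10)
  Stage 1: F_1 = 10^(0.975/10) = 1.252, G_1 = 10^(16.8/10) = 47.86
  Stage 2: F_2 = 10^(6.55/10) = 4.519, G_2 = 10^(−5.90/10) = 0.2570
  Stage 3: F_3 = 10^(2.34/10) = 1.714, G_3 = 10^(31.5/10) = 1413
  Stage 4: F_4 = 10^(6.93/10) = 4.932, G_4 = 10^(18.9/10) = 77.62
Friis cascade:
  F = 1.252 + (4.519 − 1)/47.86 + (1.714 − 1)/12.30 + (4.932 − 1)/1.738×10⁴ = 1.383
NF = 10 log₁₀(1.383) = 1.41 dB

1.41 dB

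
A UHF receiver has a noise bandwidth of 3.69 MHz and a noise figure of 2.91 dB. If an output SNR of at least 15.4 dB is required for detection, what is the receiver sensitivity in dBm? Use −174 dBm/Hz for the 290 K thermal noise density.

Sensitivity = −174 + 10 log₁₀(B) + NF + SNR_min
= −174 + 65.67 + 2.91 + 15.4
= −90.02 dBm → −90.0 dBm

−90.0 dBm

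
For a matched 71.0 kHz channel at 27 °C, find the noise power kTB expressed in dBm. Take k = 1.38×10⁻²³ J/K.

−125.3 dBm

T = 27 °C + 273.15 = 300.15 K
P_n = kTB = 1.38×10⁻²³ × 300.15 × 7.10×10⁴ = 2.94×10⁻¹⁶ W
In dBm: 10 log₁₀(2.94×10⁻¹⁶ / 10⁻³) = −125.3 dBm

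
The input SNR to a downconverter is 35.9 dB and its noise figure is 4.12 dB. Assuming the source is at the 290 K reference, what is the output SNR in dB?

31.78 dB

By definition F = SNR_in/SNR_out, so in dB: SNR_out = SNR_in − NF
SNR_out = 35.9 − 4.12 = 31.78 dB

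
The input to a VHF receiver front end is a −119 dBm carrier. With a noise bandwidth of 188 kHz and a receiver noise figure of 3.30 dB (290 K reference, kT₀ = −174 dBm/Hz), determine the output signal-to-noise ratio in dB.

Noise floor: N = −174 + 10 log₁₀(B) + NF
10 log₁₀(1.88×10⁵) = 52.74 dB
N = −174 + 52.74 + 3.30 = −117.96 dBm
SNR = P_sig − N = −119 − (−117.96) = −1.04 dB → −1.0 dB

−1.0 dB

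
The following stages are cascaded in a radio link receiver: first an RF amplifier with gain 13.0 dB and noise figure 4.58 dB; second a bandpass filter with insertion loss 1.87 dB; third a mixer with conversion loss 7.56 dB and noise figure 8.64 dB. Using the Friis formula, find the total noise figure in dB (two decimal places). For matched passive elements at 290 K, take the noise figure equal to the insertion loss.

5.29 dB

Convert to linear (a loss of L dB is a gain of −L dB): F_i = 10^(NF_i/10), G_i = 10^(G_i,dB/10)
  Stage 1: F_1 = 10^(4.58/10) = 2.871, G_1 = 10^(13.0/10) = 19.95
  Stage 2: F_2 = 10^(1.87/10) = 1.538, G_2 = 10^(−1.87/10) = 0.6501
  Stage 3: F_3 = 10^(8.64/10) = 7.311, G_3 = 10^(−7.56/10) = 0.1754
Friis cascade:
  F = 2.871 + (1.538 − 1)/19.95 + (7.311 − 1)/12.97 = 3.384
NF = 10 log₁₀(3.384) = 5.29 dB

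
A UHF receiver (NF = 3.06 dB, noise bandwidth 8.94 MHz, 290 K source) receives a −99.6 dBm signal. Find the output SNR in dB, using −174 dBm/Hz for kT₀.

1.8 dB

Noise floor: N = −174 + 10 log₁₀(B) + NF
10 log₁₀(8.94×10⁶) = 69.51 dB
N = −174 + 69.51 + 3.06 = −101.43 dBm
SNR = P_sig − N = −99.6 − (−101.43) = 1.83 dB → 1.8 dB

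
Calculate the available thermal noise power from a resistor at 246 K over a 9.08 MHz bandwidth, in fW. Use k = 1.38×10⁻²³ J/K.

P_n = kTB = 1.38×10⁻²³ × 246 × 9.08×10⁶ = 3.08×10⁻¹⁴ W = 30.8 fW

30.8 fW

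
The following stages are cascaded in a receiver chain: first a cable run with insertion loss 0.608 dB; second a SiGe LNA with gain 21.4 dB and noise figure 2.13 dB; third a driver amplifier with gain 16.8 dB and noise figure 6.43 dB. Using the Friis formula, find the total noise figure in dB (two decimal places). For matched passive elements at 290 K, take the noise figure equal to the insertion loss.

2.80 dB

Convert to linear (a loss of L dB is a gain of −L dB): F_i = 10^(NF_i/10), G_i = 10^(G_i,dB/10)
  Stage 1: F_1 = 10^(0.608/10) = 1.150, G_1 = 10^(−0.608/10) = 0.8694
  Stage 2: F_2 = 10^(2.13/10) = 1.633, G_2 = 10^(21.4/10) = 138.0
  Stage 3: F_3 = 10^(6.43/10) = 4.395, G_3 = 10^(16.8/10) = 47.86
Friis cascade:
  F = 1.150 + (1.633 − 1)/0.8694 + (4.395 − 1)/120.0 = 1.907
NF = 10 log₁₀(1.907) = 2.80 dB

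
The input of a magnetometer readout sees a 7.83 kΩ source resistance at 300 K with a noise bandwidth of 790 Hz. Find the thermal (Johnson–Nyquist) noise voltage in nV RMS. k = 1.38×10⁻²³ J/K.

V_n = √(4kTRB)
4kTRB = 4 × 1.38×10⁻²³ × 300 × 7.83×10³ × 7.90×10² = 1.02×10⁻¹³ V²
V_n = √(1.02×10⁻¹³) = 3.20×10⁻⁷ V = 320 nV

320 nV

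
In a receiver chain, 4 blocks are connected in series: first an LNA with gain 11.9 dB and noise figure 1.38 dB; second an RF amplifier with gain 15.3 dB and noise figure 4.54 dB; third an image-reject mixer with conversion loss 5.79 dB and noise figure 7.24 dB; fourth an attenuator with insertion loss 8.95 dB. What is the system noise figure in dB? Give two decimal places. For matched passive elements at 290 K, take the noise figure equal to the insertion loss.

1.91 dB

Convert to linear (a loss of L dB is a gain of −L dB): F_i = 10^(NF_i/10), G_i = 10^(G_i,dB/10)
  Stage 1: F_1 = 10^(1.38/10) = 1.374, G_1 = 10^(11.9/10) = 15.49
  Stage 2: F_2 = 10^(4.54/10) = 2.844, G_2 = 10^(15.3/10) = 33.88
  Stage 3: F_3 = 10^(7.24/10) = 5.297, G_3 = 10^(−5.79/10) = 0.2636
  Stage 4: F_4 = 10^(8.95/10) = 7.852, G_4 = 10^(−8.95/10) = 0.1274
Friis cascade:
  F = 1.374 + (2.844 − 1)/15.49 + (5.297 − 1)/524.8 + (7.852 − 1)/138.4 = 1.551
NF = 10 log₁₀(1.551) = 1.91 dB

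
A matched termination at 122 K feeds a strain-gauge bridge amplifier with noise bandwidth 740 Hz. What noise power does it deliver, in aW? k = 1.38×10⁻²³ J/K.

1.25 aW

P_n = kTB = 1.38×10⁻²³ × 122 × 7.40×10² = 1.25×10⁻¹⁸ W = 1.25 aW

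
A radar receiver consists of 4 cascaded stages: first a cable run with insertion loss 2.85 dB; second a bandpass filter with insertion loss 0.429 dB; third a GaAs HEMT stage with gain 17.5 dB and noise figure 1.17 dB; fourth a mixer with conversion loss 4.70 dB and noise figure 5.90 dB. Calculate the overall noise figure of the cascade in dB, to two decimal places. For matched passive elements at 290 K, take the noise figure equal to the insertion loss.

4.62 dB

Convert to linear (a loss of L dB is a gain of −L dB): F_i = 10^(NF_i/10), G_i = 10^(G_i,dB/10)
  Stage 1: F_1 = 10^(2.85/10) = 1.928, G_1 = 10^(−2.85/10) = 0.5188
  Stage 2: F_2 = 10^(0.429/10) = 1.104, G_2 = 10^(−0.429/10) = 0.9059
  Stage 3: F_3 = 10^(1.17/10) = 1.309, G_3 = 10^(17.5/10) = 56.23
  Stage 4: F_4 = 10^(5.90/10) = 3.890, G_4 = 10^(−4.70/10) = 0.3388
Friis cascade:
  F = 1.928 + (1.104 − 1)/0.5188 + (1.309 − 1)/0.4700 + (3.890 − 1)/26.43 = 2.895
NF = 10 log₁₀(2.895) = 4.62 dB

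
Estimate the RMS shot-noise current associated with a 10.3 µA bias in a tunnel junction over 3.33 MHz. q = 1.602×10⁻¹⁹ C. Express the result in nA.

3.32 nA

I_n = √(2qI·B)
2qI·B = 2 × 1.602×10⁻¹⁹ × 1.03×10⁻⁵ × 3.33×10⁶ = 1.10×10⁻¹⁷ A²
I_n = √(1.10×10⁻¹⁷) = 3.32×10⁻⁹ A = 3.32 nA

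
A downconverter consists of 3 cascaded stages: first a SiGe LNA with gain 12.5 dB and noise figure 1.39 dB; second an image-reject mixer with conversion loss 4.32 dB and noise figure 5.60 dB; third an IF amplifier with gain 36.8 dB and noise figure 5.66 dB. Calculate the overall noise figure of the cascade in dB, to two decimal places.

Convert to linear (a loss of L dB is a gain of −L dB): F_i = 10^(NF_i/10), G_i = 10^(G_i,dB/10)
  Stage 1: F_1 = 10^(1.39/10) = 1.377, G_1 = 10^(12.5/10) = 17.78
  Stage 2: F_2 = 10^(5.60/10) = 3.631, G_2 = 10^(−4.32/10) = 0.3698
  Stage 3: F_3 = 10^(5.66/10) = 3.681, G_3 = 10^(36.8/10) = 4786
Friis cascade:
  F = 1.377 + (3.631 − 1)/17.78 + (3.681 − 1)/6.577 = 1.933
NF = 10 log₁₀(1.933) = 2.86 dB

2.86 dB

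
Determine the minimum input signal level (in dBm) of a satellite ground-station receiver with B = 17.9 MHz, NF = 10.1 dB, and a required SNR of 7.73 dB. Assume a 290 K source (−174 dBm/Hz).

Sensitivity = −174 + 10 log₁₀(B) + NF + SNR_min
= −174 + 72.53 + 10.1 + 7.73
= −83.64 dBm → −83.6 dBm

−83.6 dBm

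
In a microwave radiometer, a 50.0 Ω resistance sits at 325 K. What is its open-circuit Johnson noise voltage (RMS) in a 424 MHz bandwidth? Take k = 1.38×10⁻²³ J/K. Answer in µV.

V_n = √(4kTRB)
4kTRB = 4 × 1.38×10⁻²³ × 325 × 5.00×10¹ × 4.24×10⁸ = 3.80×10⁻¹⁰ V²
V_n = √(3.80×10⁻¹⁰) = 1.95×10⁻⁵ V = 19.5 µV

19.5 µV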